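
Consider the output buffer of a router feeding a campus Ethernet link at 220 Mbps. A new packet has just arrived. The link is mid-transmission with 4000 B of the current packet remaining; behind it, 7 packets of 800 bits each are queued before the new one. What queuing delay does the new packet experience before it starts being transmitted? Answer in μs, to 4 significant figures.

170.9 μs

Each queued packet: L/R = 800/220000000 = 3.63636 μs.
7 queued → 25.4545 μs.
Plus remaining 32000 bits of current packet: 145.455 μs.
Queuing delay = 170.9 μs.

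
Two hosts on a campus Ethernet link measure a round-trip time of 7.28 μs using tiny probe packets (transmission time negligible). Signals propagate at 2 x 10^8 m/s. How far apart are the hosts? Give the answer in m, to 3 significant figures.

One-way propagation = RTT/2 = 3.64 μs.
d = s × t = 200000000 × 3.64e-06 = 728 m.

728 m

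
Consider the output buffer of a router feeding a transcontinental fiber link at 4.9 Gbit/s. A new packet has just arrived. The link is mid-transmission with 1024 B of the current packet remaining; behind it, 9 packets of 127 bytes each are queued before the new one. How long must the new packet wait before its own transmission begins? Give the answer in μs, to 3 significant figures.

3.54 μs

Each queued packet: L/R = 1016/4900000000 = 0.207347 μs.
9 queued → 1.86612 μs.
Plus remaining 8192 bits of current packet: 1.67184 μs.
Queuing delay = 3.54 μs.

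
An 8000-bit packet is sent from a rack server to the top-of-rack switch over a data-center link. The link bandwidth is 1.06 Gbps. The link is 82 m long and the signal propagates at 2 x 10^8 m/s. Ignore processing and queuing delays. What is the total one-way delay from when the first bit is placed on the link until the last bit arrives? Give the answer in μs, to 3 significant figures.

7.96 μs

Transmission delay = L/R = 8000 / 1060000000 = 7.54717 μs.
Propagation delay = d/s = 82 m / 200000000 m/s = 0.41 μs.
Total = 7.96 μs.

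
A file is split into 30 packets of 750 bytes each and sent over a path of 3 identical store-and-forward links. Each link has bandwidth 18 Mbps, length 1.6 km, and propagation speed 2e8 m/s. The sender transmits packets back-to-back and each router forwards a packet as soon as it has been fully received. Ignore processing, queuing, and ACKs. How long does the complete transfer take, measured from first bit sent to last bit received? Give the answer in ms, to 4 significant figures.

10.69 ms

Per-hop transmission t_tx = L/R = 6000/18000000 = 0.333333 ms.
Per-hop propagation t_prop = 1600/200000000 = 0.008 ms.
Pipeline fill: first packet needs 3·t_tx to clear all hops; remaining 29 packets each add one t_tx.
Total = (3+30-1)·t_tx + 3·t_prop = 32·0.333333 + 3·0.008 = 10.69 ms.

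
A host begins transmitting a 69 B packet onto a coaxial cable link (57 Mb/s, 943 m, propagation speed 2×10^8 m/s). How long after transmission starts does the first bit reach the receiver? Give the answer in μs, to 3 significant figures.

First bit experiences only propagation delay: d/s = 943/200000000 = 4.72 μs.

4.72 μs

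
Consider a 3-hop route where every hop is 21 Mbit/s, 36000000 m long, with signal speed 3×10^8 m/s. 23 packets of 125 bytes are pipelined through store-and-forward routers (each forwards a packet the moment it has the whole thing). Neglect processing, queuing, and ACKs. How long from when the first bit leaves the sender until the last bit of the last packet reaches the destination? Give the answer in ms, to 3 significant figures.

Per-hop transmission t_tx = L/R = 1000/21000000 = 0.047619 ms.
Per-hop propagation t_prop = 36000000/300000000 = 120 ms.
Pipeline fill: first packet needs 3·t_tx to clear all hops; remaining 22 packets each add one t_tx.
Total = (3+23-1)·t_tx + 3·t_prop = 25·0.047619 + 3·120 = 361 ms.

361 ms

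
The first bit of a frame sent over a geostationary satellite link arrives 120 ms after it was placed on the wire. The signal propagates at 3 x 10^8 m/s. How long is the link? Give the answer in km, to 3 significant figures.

36000 km

d = s × t_prop = 300000000 × 0.12 = 36000 km.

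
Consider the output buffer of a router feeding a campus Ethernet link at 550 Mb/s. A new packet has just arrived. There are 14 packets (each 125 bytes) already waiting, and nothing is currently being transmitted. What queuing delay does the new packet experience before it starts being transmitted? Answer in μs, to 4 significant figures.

Each queued packet: L/R = 1000/550000000 = 1.81818 μs.
14 queued → 25.4545 μs.
Queuing delay = 25.45 μs.

25.45 μs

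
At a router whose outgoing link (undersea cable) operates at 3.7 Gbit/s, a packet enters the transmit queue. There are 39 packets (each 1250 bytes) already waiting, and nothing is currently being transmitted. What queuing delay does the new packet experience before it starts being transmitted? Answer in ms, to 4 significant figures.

0.1054 ms

Each queued packet: L/R = 10000/3700000000 = 0.0027027 ms.
39 queued → 0.105405 ms.
Queuing delay = 0.1054 ms.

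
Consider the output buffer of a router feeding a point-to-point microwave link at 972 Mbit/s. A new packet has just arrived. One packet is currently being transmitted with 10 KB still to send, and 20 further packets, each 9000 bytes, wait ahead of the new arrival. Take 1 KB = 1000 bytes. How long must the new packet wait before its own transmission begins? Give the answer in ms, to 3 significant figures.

Each queued packet: L/R = 72000/972000000 = 0.0740741 ms.
20 queued → 1.48148 ms.
Plus remaining 80000 bits of current packet: 0.0823045 ms.
Queuing delay = 1.56 ms.

1.56 ms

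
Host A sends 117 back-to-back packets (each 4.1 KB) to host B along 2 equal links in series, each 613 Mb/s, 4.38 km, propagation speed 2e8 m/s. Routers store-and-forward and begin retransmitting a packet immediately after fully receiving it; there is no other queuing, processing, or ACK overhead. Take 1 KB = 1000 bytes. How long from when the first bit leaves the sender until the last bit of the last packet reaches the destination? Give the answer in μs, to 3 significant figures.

6360 μs

Per-hop transmission t_tx = L/R = 32800/613000000 = 53.5073 μs.
Per-hop propagation t_prop = 4380/200000000 = 21.9 μs.
Pipeline fill: first packet needs 2·t_tx to clear all hops; remaining 116 packets each add one t_tx.
Total = (2+117-1)·t_tx + 2·t_prop = 118·53.5073 + 2·21.9 = 6360 μs.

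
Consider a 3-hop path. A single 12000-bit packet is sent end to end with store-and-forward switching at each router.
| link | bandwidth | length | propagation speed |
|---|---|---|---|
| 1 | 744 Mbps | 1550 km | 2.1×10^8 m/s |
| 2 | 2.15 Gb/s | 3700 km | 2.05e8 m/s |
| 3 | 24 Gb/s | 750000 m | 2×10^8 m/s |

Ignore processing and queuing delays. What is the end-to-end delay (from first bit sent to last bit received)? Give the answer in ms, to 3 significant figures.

29.2 ms

Transmission delays (L/R per hop): 0.016129, 0.0055814, 0.0005 ms; sum = 0.0222104 ms.
Propagation delays (d/s per hop): 7.38095, 18.0488, 3.75 ms; sum = 29.1797 ms.
End-to-end = 29.2 ms.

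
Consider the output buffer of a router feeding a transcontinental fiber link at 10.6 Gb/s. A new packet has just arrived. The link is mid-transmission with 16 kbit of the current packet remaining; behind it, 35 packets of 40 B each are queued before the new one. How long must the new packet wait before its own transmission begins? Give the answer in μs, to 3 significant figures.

Each queued packet: L/R = 320/10600000000 = 0.0301887 μs.
35 queued → 1.0566 μs.
Plus remaining 16000 bits of current packet: 1.50943 μs.
Queuing delay = 2.57 μs.

2.57 μs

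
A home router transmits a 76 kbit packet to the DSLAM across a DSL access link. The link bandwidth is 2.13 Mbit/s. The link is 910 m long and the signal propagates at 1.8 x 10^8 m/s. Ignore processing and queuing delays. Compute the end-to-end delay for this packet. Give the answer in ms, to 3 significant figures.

L = 76000 bits.
Transmission delay = L/R = 76000 / 2130000 = 35.6808 ms.
Propagation delay = d/s = 910 m / 180000000 m/s = 0.00505556 ms.
Total = 35.7 ms.

35.7 ms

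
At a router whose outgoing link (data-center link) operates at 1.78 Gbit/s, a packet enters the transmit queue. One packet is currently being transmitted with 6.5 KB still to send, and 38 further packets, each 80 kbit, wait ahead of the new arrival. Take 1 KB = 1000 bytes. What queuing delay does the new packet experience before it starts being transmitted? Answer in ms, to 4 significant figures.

1.737 ms

Each queued packet: L/R = 80000/1780000000 = 0.0449438 ms.
38 queued → 1.70787 ms.
Plus remaining 52000 bits of current packet: 0.0292135 ms.
Queuing delay = 1.737 ms.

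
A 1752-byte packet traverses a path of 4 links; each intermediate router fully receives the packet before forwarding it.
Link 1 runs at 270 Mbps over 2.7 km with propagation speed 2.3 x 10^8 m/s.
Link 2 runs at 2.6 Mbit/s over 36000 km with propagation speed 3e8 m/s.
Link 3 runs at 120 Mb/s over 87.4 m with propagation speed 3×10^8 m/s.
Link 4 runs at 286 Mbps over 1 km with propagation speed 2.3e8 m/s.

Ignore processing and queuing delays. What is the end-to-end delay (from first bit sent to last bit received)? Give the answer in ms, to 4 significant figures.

125.6 ms

L = 1752 × 8 = 14016 bits.
Transmission delays (L/R per hop): 0.0519111, 5.39077, 0.1168, 0.049007 ms; sum = 5.60849 ms.
Propagation delays (d/s per hop): 0.0117391, 120, 0.000291333, 0.00434783 ms; sum = 120.016 ms.
End-to-end = 125.6 ms.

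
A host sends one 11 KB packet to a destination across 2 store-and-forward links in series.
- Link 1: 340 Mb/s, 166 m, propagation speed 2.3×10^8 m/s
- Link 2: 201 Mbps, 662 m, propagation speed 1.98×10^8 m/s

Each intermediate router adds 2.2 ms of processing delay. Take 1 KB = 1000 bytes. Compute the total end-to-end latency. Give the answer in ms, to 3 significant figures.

L = 88000 bits.
Transmission delays (L/R per hop): 0.258824, 0.437811 ms; sum = 0.696634 ms.
Propagation delays (d/s per hop): 0.000721739, 0.00334343 ms; sum = 0.00406517 ms.
Processing at 1 router(s): 1 × 2.2 ms = 2.2 ms.
End-to-end = 2.90 ms.

2.90 ms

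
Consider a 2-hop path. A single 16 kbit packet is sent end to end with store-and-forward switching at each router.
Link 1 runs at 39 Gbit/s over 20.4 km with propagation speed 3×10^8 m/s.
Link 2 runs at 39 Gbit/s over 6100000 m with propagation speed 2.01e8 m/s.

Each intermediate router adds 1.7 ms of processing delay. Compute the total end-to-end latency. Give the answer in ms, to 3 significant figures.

L = 16000 bits.
Transmission delay per hop = L/R = 16000/39000000000 = 0.000410256 ms; 2 hops → 0.000820513 ms.
Propagation delays (d/s per hop): 0.068, 30.3483 ms; sum = 30.4163 ms.
Processing at 1 router(s): 1 × 1.7 ms = 1.7 ms.
End-to-end = 32.1 ms.

32.1 ms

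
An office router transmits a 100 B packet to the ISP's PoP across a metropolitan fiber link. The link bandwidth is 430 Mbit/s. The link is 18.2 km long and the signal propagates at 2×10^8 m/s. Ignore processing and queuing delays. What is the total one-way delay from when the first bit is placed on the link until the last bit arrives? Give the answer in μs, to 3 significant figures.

L = 100 × 8 = 800 bits.
Transmission delay = L/R = 800 / 430000000 = 1.86047 μs.
Propagation delay = d/s = 18200 m / 200000000 m/s = 91 μs.
Total = 92.9 μs.

92.9 μs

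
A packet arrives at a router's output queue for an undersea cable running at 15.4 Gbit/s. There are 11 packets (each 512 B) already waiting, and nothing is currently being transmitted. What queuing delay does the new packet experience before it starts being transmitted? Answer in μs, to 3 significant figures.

2.93 μs

Each queued packet: L/R = 4096/15400000000 = 0.265974 μs.
11 queued → 2.92571 μs.
Queuing delay = 2.93 μs.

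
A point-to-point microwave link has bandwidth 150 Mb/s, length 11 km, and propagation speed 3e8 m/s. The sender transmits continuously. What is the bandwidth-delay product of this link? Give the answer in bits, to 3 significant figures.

Propagation delay = 11000 / 300000000 = 3.66667e-05 s.
BDP = R × t_prop = 150000000 × 3.66667e-05 = 5500 bits.

5500 bits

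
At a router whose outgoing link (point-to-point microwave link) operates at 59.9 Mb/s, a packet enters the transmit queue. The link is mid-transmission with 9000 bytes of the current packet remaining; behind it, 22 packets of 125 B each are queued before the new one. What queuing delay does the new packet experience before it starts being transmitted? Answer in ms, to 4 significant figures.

1.569 ms

Each queued packet: L/R = 1000/59900000 = 0.0166945 ms.
22 queued → 0.367279 ms.
Plus remaining 72000 bits of current packet: 1.202 ms.
Queuing delay = 1.569 ms.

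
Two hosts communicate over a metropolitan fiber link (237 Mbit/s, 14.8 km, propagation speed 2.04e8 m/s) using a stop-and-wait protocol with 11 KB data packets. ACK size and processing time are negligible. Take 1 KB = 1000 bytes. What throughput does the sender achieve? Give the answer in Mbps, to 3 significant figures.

t_tx = L/R = 88000/237000000 = 0.000371308 s.
t_prop = 14800/204000000 = 7.2549e-05 s; RTT = 0.000145098 s.
Cycle = t_tx + RTT = 0.000516406 s.
Throughput = L / cycle = 88000 / 0.000516406 = 170 Mbps.

170 Mbps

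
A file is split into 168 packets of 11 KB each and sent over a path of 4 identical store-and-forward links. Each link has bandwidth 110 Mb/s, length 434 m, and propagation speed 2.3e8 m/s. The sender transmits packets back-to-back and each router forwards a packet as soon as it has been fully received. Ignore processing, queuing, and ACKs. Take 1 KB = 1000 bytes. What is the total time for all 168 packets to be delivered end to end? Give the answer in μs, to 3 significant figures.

Per-hop transmission t_tx = L/R = 88000/110000000 = 800 μs.
Per-hop propagation t_prop = 434/2.3e+08 = 1.88696 μs.
Pipeline fill: first packet needs 4·t_tx to clear all hops; remaining 167 packets each add one t_tx.
Total = (4+168-1)·t_tx + 4·t_prop = 171·800 + 4·1.88696 = 137000 μs.

137000 μs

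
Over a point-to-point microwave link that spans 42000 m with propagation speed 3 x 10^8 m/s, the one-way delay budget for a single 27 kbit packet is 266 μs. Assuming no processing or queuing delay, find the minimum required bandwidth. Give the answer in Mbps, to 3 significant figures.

Propagation delay = 42000 / 300000000 = 140 μs.
Transmission budget = 266 − 140 = 126 μs.
R ≥ L / t_tx = 27000 bits / 0.000126 s = 214 Mbps.

214 Mbps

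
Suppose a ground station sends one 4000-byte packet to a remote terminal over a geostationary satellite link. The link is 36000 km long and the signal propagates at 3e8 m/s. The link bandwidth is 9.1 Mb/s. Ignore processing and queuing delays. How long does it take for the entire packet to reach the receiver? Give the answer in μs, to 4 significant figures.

L = 4000 × 8 = 32000 bits.
Transmission delay = L/R = 32000 / 9100000 = 3516.48 μs.
Propagation delay = d/s = 36000000 m / 300000000 m/s = 120000 μs.
Total = 123500 μs.

123500 μs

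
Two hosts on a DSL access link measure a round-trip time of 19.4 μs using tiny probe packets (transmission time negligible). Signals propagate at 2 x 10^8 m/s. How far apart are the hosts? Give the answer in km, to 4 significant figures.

1.940 km

One-way propagation = RTT/2 = 9.7 μs.
d = s × t = 200000000 × 9.7e-06 = 1.940 km.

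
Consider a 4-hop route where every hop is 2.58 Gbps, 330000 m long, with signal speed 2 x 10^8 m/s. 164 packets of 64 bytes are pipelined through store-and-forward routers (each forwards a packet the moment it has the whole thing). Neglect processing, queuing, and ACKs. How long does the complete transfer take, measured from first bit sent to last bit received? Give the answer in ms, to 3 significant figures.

6.63 ms

Per-hop transmission t_tx = L/R = 512/2580000000 = 0.00019845 ms.
Per-hop propagation t_prop = 330000/200000000 = 1.65 ms.
Pipeline fill: first packet needs 4·t_tx to clear all hops; remaining 163 packets each add one t_tx.
Total = (4+164-1)·t_tx + 4·t_prop = 167·0.00019845 + 4·1.65 = 6.63 ms.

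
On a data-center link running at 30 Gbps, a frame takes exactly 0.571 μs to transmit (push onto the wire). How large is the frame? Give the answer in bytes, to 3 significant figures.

L = R × t_tx = 30000000000 b/s × 5.71e-07 s = 17130 bits.
In bytes: 17130 / 8 = 2140 bytes.

2140 bytes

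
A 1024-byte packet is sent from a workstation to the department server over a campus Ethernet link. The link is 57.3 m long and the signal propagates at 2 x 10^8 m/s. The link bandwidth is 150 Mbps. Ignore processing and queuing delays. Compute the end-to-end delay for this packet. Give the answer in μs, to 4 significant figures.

54.90 μs

L = 1024 × 8 = 8192 bits.
Transmission delay = L/R = 8192 / 150000000 = 54.6133 μs.
Propagation delay = d/s = 57.3 m / 200000000 m/s = 0.2865 μs.
Total = 54.90 μs.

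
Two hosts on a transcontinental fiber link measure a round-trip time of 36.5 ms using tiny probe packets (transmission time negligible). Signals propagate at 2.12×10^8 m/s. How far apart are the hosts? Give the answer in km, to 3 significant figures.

One-way propagation = RTT/2 = 18.25 ms.
d = s × t = 212000000 × 0.01825 = 3870 km.

3870 km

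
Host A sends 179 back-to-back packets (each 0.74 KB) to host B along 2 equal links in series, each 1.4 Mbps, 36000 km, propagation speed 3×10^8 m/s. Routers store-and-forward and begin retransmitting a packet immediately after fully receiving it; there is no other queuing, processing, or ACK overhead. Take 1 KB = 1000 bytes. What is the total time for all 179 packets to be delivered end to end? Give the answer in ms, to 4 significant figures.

Per-hop transmission t_tx = L/R = 5920/1400000 = 4.22857 ms.
Per-hop propagation t_prop = 36000000/300000000 = 120 ms.
Pipeline fill: first packet needs 2·t_tx to clear all hops; remaining 178 packets each add one t_tx.
Total = (2+179-1)·t_tx + 2·t_prop = 180·4.22857 + 2·120 = 1001 ms.

1001 ms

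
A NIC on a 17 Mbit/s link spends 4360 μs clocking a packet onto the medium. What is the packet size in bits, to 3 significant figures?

L = R × t_tx = 17000000 b/s × 0.00436 s = 74120 bits.

74100 bits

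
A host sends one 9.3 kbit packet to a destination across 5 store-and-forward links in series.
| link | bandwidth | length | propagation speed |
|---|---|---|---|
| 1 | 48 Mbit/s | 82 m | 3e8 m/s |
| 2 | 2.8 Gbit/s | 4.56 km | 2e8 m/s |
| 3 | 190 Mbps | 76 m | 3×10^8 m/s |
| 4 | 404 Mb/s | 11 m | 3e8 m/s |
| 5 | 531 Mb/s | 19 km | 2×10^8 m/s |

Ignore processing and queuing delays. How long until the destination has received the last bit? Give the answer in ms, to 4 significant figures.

0.4049 ms

L = 9300 bits.
Transmission delays (L/R per hop): 0.19375, 0.00332143, 0.0489474, 0.0230198, 0.0175141 ms; sum = 0.286553 ms.
Propagation delays (d/s per hop): 0.000273333, 0.0228, 0.000253333, 3.66667e-05, 0.095 ms; sum = 0.118363 ms.
End-to-end = 0.4049 ms.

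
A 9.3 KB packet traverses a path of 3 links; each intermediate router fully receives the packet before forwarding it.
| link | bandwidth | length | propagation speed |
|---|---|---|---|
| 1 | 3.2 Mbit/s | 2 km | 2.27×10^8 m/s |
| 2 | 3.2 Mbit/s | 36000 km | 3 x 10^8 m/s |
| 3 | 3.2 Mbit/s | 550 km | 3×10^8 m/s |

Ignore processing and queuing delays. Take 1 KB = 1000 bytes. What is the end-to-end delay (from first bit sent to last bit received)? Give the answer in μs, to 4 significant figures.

191600 μs

L = 74400 bits.
Transmission delay per hop = L/R = 74400/3200000 = 23250 μs; 3 hops → 69750 μs.
Propagation delays (d/s per hop): 8.81057, 120000, 1833.33 μs; sum = 121842 μs.
End-to-end = 191600 μs.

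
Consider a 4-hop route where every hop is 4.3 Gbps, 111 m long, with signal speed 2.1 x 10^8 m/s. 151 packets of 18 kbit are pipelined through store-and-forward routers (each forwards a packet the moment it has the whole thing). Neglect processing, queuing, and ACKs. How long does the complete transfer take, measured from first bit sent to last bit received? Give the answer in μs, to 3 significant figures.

647 μs

Per-hop transmission t_tx = L/R = 18000/4300000000 = 4.18605 μs.
Per-hop propagation t_prop = 111/210000000 = 0.528571 μs.
Pipeline fill: first packet needs 4·t_tx to clear all hops; remaining 150 packets each add one t_tx.
Total = (4+151-1)·t_tx + 4·t_prop = 154·4.18605 + 4·0.528571 = 647 μs.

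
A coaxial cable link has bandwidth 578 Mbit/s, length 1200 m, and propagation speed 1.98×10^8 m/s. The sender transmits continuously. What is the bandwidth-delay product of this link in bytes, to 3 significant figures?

Propagation delay = 1200 / 198000000 = 6.06061e-06 s.
BDP = R × t_prop = 578000000 × 6.06061e-06 = 3503.03 bits.
In bytes: 3503.03/8 = 438 bytes.

438 bytes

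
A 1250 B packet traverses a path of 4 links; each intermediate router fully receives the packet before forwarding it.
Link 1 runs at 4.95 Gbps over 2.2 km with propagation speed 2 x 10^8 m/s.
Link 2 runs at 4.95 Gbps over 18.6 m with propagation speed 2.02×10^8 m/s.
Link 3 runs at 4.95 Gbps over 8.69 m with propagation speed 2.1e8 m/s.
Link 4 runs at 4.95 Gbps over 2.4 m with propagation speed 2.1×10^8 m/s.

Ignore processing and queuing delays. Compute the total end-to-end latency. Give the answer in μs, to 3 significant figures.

L = 1250 × 8 = 10000 bits.
Transmission delay per hop = L/R = 10000/4950000000 = 2.0202 μs; 4 hops → 8.08081 μs.
Propagation delays (d/s per hop): 11, 0.0920792, 0.041381, 0.0114286 μs; sum = 11.1449 μs.
End-to-end = 19.2 μs.

19.2 μs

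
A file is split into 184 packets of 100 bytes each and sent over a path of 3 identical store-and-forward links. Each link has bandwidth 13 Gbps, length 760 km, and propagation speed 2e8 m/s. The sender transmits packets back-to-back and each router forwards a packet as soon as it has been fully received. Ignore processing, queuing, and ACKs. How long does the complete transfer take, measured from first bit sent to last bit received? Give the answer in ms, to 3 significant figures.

11.4 ms

Per-hop transmission t_tx = L/R = 800/13000000000 = 6.15385e-05 ms.
Per-hop propagation t_prop = 760000/200000000 = 3.8 ms.
Pipeline fill: first packet needs 3·t_tx to clear all hops; remaining 183 packets each add one t_tx.
Total = (3+184-1)·t_tx + 3·t_prop = 186·6.15385e-05 + 3·3.8 = 11.4 ms.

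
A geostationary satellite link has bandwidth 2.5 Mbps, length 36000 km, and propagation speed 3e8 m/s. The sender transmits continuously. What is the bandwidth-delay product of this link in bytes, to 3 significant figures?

Propagation delay = 36000000 / 300000000 = 0.12 s.
BDP = R × t_prop = 2500000 × 0.12 = 300000 bits.
In bytes: 300000/8 = 37500 bytes.

37500 bytes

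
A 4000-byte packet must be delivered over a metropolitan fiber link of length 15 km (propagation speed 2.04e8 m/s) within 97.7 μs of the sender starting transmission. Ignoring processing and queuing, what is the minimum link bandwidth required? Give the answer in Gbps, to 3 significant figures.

L = 32000 bits.
Propagation delay = 15000 / 204000000 = 73.5294 μs.
Transmission budget = 97.7 − 73.5294 = 24.1706 μs.
R ≥ L / t_tx = 32000 bits / 2.41706e-05 s = 1.32 Gbps.

1.32 Gbps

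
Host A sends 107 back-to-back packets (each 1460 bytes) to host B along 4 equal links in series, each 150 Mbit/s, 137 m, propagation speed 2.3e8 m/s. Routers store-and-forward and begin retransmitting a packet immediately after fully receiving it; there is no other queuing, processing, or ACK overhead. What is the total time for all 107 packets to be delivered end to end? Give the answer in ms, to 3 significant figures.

Per-hop transmission t_tx = L/R = 11680/150000000 = 0.0778667 ms.
Per-hop propagation t_prop = 137/2.3e+08 = 0.000595652 ms.
Pipeline fill: first packet needs 4·t_tx to clear all hops; remaining 106 packets each add one t_tx.
Total = (4+107-1)·t_tx + 4·t_prop = 110·0.0778667 + 4·0.000595652 = 8.57 ms.

8.57 ms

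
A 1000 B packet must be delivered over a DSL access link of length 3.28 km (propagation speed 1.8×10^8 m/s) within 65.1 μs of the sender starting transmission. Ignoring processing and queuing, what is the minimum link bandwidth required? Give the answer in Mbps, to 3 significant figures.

L = 8000 bits.
Propagation delay = 3280 / 180000000 = 18.2222 μs.
Transmission budget = 65.1 − 18.2222 = 46.8778 μs.
R ≥ L / t_tx = 8000 bits / 4.68778e-05 s = 171 Mbps.

171 Mbps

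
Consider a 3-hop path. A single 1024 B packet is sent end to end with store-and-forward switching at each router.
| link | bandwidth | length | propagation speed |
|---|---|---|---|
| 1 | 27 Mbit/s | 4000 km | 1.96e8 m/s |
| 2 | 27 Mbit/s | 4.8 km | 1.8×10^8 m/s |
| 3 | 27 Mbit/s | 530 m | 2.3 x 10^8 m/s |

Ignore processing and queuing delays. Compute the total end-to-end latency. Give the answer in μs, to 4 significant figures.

21350 μs

L = 1024 × 8 = 8192 bits.
Transmission delay per hop = L/R = 8192/27000000 = 303.407 μs; 3 hops → 910.222 μs.
Propagation delays (d/s per hop): 20408.2, 26.6667, 2.30435 μs; sum = 20437.1 μs.
End-to-end = 21350 μs.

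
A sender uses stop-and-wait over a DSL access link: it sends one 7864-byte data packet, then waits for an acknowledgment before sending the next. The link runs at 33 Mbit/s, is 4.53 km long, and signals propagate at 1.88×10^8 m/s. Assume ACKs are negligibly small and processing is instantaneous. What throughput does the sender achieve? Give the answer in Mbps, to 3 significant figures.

32.2 Mbps

t_tx = L/R = 62912/33000000 = 0.00190642 s.
t_prop = 4530/188000000 = 2.40957e-05 s; RTT = 4.81915e-05 s.
Cycle = t_tx + RTT = 0.00195462 s.
Throughput = L / cycle = 62912 / 0.00195462 = 32.2 Mbps.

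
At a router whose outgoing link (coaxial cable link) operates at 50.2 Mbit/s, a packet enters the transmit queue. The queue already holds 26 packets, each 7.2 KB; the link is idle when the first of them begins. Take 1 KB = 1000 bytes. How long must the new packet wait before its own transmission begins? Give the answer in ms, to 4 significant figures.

29.83 ms

Each queued packet: L/R = 57600/50200000 = 1.14741 ms.
26 queued → 29.8327 ms.
Queuing delay = 29.83 ms.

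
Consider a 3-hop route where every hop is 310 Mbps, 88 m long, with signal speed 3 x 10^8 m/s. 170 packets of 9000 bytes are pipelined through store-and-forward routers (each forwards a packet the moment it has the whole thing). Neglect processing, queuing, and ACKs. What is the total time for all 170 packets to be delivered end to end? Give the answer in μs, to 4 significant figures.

Per-hop transmission t_tx = L/R = 72000/310000000 = 232.258 μs.
Per-hop propagation t_prop = 88/300000000 = 0.293333 μs.
Pipeline fill: first packet needs 3·t_tx to clear all hops; remaining 169 packets each add one t_tx.
Total = (3+170-1)·t_tx + 3·t_prop = 172·232.258 + 3·0.293333 = 39950 μs.

39950 μs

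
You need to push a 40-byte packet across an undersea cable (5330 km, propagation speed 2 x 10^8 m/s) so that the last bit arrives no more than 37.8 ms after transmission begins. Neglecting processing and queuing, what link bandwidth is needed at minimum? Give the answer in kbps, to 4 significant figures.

L = 320 bits.
Propagation delay = 5330000 / 200000000 = 26.65 ms.
Transmission budget = 37.8 − 26.65 = 11.15 ms.
R ≥ L / t_tx = 320 bits / 0.01115 s = 28.70 kbps.

28.70 kbps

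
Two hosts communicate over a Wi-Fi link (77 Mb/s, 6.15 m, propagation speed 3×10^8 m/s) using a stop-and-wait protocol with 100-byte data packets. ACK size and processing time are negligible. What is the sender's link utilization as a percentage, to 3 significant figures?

t_tx = L/R = 800/77000000 = 1.03896e-05 s.
t_prop = 6.15/300000000 = 2.05e-08 s; RTT = 4.1e-08 s.
Cycle = t_tx + RTT = 1.04306e-05 s.
Utilization = t_tx / cycle = 1.03896e-05/1.04306e-05 = 99.6 %.

99.6 %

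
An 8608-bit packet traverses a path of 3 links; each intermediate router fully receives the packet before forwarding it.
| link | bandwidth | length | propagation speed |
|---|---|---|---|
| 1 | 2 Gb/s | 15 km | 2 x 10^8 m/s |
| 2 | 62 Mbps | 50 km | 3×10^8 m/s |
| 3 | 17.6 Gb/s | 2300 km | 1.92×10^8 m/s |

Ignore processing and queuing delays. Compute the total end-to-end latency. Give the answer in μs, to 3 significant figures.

Transmission delays (L/R per hop): 4.304, 138.839, 0.489091 μs; sum = 143.632 μs.
Propagation delays (d/s per hop): 75, 166.667, 11979.2 μs; sum = 12220.8 μs.
End-to-end = 12400 μs.

12400 μs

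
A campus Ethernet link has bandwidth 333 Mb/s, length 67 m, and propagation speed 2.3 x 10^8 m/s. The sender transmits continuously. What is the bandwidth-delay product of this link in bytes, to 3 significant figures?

12.1 bytes

Propagation delay = 67 / 2.3e+08 = 2.91304e-07 s.
BDP = R × t_prop = 333000000 × 2.91304e-07 = 97.0043 bits.
In bytes: 97.0043/8 = 12.1 bytes.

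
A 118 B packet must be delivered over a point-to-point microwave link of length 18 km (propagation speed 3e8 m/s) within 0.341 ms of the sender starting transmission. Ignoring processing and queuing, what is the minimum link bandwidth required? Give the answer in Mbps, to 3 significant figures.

3.36 Mbps

L = 944 bits.
Propagation delay = 18000 / 300000000 = 0.06 ms.
Transmission budget = 0.341 − 0.06 = 0.281 ms.
R ≥ L / t_tx = 944 bits / 0.000281 s = 3.36 Mbps.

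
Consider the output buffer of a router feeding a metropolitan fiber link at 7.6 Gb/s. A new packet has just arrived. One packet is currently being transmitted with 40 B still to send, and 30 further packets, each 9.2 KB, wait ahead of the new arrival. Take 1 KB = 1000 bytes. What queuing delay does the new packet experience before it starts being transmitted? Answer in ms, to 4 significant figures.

0.2906 ms

Each queued packet: L/R = 73600/7600000000 = 0.00968421 ms.
30 queued → 0.290526 ms.
Plus remaining 320 bits of current packet: 4.21053e-05 ms.
Queuing delay = 0.2906 ms.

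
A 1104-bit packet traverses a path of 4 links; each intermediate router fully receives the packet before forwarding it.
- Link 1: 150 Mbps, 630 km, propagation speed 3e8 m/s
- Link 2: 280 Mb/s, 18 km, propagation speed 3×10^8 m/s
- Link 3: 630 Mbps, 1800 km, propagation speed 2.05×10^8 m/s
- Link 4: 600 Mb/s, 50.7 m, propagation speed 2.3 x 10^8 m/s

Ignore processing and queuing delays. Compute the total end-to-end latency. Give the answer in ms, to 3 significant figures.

Transmission delays (L/R per hop): 0.00736, 0.00394286, 0.00175238, 0.00184 ms; sum = 0.0148952 ms.
Propagation delays (d/s per hop): 2.1, 0.06, 8.78049, 0.000220435 ms; sum = 10.9407 ms.
End-to-end = 11.0 ms.

11.0 ms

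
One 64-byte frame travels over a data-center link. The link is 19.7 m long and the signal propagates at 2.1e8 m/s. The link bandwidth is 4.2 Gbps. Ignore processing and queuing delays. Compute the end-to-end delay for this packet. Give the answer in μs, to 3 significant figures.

0.216 μs

L = 64 × 8 = 512 bits.
Transmission delay = L/R = 512 / 4200000000 = 0.121905 μs.
Propagation delay = d/s = 19.7 m / 210000000 m/s = 0.0938095 μs.
Total = 0.216 μs.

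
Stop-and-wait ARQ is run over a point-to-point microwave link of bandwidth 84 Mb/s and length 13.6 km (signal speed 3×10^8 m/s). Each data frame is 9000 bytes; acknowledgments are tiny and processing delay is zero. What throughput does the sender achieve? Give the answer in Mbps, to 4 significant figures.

75.96 Mbps

t_tx = L/R = 72000/84000000 = 0.000857143 s.
t_prop = 13600/300000000 = 4.53333e-05 s; RTT = 9.06667e-05 s.
Cycle = t_tx + RTT = 0.00094781 s.
Throughput = L / cycle = 72000 / 0.00094781 = 75.96 Mbps.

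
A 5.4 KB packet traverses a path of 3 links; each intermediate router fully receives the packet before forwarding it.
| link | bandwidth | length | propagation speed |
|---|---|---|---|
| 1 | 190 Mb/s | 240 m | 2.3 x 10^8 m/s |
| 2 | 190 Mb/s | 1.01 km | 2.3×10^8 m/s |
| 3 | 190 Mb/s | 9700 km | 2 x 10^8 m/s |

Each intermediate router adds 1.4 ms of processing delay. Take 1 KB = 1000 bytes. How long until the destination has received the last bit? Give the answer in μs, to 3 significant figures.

L = 43200 bits.
Transmission delay per hop = L/R = 43200/190000000 = 227.368 μs; 3 hops → 682.105 μs.
Propagation delays (d/s per hop): 1.04348, 4.3913, 48500 μs; sum = 48505.4 μs.
Processing at 2 router(s): 2 × 1.4 ms = 2800 μs.
End-to-end = 52000 μs.

52000 μs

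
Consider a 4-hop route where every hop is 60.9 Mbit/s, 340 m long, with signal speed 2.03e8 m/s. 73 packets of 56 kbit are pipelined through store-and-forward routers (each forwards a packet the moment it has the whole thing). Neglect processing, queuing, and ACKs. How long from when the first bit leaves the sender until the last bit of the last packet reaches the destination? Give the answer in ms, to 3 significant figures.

69.9 ms

Per-hop transmission t_tx = L/R = 56000/60900000 = 0.91954 ms.
Per-hop propagation t_prop = 340/2.03e+08 = 0.00167488 ms.
Pipeline fill: first packet needs 4·t_tx to clear all hops; remaining 72 packets each add one t_tx.
Total = (4+73-1)·t_tx + 4·t_prop = 76·0.91954 + 4·0.00167488 = 69.9 ms.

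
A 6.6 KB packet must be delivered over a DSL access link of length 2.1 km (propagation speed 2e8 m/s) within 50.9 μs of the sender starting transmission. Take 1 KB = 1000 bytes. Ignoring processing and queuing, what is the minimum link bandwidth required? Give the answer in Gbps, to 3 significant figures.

1.31 Gbps

L = 52800 bits.
Propagation delay = 2100 / 200000000 = 10.5 μs.
Transmission budget = 50.9 − 10.5 = 40.4 μs.
R ≥ L / t_tx = 52800 bits / 4.04e-05 s = 1.31 Gbps.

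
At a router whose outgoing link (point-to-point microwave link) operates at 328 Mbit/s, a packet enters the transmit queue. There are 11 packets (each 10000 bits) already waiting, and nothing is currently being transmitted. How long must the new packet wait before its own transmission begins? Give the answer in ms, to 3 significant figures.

0.335 ms

Each queued packet: L/R = 10000/328000000 = 0.0304878 ms.
11 queued → 0.335366 ms.
Queuing delay = 0.335 ms.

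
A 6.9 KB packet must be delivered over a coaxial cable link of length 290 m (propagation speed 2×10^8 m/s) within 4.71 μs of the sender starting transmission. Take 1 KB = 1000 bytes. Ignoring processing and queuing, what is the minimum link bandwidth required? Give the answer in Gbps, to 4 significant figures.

L = 55200 bits.
Propagation delay = 290 / 200000000 = 1.45 μs.
Transmission budget = 4.71 − 1.45 = 3.26 μs.
R ≥ L / t_tx = 55200 bits / 3.26e-06 s = 16.93 Gbps.

16.93 Gbps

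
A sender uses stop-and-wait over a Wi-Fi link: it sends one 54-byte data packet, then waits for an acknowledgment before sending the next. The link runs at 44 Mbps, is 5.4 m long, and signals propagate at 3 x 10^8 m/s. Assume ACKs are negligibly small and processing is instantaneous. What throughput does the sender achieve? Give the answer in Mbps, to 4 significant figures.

43.84 Mbps

t_tx = L/R = 432/44000000 = 9.81818e-06 s.
t_prop = 5.4/300000000 = 1.8e-08 s; RTT = 3.6e-08 s.
Cycle = t_tx + RTT = 9.85418e-06 s.
Throughput = L / cycle = 432 / 9.85418e-06 = 43.84 Mbps.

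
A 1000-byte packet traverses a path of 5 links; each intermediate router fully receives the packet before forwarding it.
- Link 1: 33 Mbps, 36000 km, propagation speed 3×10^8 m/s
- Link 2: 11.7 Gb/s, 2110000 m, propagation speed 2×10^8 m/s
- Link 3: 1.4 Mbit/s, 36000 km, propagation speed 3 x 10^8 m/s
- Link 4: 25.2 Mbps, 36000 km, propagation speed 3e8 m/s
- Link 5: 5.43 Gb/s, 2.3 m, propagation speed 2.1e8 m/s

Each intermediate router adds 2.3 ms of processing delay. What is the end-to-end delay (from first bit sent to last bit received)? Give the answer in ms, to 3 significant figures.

L = 1000 × 8 = 8000 bits.
Transmission delays (L/R per hop): 0.242424, 0.000683761, 5.71429, 0.31746, 0.0014733 ms; sum = 6.27633 ms.
Propagation delays (d/s per hop): 120, 10.55, 120, 120, 1.09524e-05 ms; sum = 370.55 ms.
Processing at 4 router(s): 4 × 2.3 ms = 9.2 ms.
End-to-end = 386 ms.

386 ms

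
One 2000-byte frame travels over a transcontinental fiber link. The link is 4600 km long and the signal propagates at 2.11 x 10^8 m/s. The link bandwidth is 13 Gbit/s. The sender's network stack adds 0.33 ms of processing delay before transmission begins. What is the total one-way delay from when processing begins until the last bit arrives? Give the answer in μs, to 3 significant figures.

L = 2000 × 8 = 16000 bits.
Transmission delay = L/R = 16000 / 13000000000 = 1.23077 μs.
Propagation delay = d/s = 4600000 m / 211000000 m/s = 21800.9 μs.
Plus processing delay 0.33 ms = 330 μs.
Total = 22100 μs.

22100 μs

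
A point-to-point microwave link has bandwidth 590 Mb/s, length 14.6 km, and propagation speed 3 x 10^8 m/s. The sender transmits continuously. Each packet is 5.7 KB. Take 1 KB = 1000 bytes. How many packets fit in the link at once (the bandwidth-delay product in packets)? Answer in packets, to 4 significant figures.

0.6297 packets

Propagation delay = 14600 / 300000000 = 4.86667e-05 s.
BDP = R × t_prop = 590000000 × 4.86667e-05 = 28713.3 bits.
In packets of 45600 bits: 0.6297 packets.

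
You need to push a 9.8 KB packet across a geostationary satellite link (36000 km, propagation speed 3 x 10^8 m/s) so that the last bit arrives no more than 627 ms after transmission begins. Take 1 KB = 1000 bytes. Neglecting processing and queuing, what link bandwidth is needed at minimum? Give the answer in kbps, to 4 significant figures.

L = 78400 bits.
Propagation delay = 36000000 / 300000000 = 120 ms.
Transmission budget = 627 − 120 = 507 ms.
R ≥ L / t_tx = 78400 bits / 0.507 s = 154.6 kbps.

154.6 kbps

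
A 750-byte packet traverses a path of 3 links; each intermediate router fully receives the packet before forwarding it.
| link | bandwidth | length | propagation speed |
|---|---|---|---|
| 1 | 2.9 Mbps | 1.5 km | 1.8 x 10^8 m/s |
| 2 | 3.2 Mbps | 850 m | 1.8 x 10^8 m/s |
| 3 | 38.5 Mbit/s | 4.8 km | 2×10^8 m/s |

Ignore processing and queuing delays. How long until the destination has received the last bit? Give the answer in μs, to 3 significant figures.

4140 μs

L = 750 × 8 = 6000 bits.
Transmission delays (L/R per hop): 2068.97, 1875, 155.844 μs; sum = 4099.81 μs.
Propagation delays (d/s per hop): 8.33333, 4.72222, 24 μs; sum = 37.0556 μs.
End-to-end = 4140 μs.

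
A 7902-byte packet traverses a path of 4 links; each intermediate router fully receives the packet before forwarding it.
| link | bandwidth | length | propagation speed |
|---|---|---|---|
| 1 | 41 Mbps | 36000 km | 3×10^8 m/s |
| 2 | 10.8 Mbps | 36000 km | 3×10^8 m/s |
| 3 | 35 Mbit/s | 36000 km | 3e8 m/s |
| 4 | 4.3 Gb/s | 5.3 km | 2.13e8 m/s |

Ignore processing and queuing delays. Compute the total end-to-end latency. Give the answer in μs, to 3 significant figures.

369000 μs

L = 7902 × 8 = 63216 bits.
Transmission delays (L/R per hop): 1541.85, 5853.33, 1806.17, 14.7014 μs; sum = 9216.06 μs.
Propagation delays (d/s per hop): 120000, 120000, 120000, 24.8826 μs; sum = 360025 μs.
End-to-end = 369000 μs.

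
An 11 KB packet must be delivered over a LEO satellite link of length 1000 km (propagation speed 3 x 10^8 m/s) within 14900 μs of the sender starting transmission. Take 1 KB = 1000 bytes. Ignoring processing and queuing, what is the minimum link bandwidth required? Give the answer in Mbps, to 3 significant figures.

L = 88000 bits.
Propagation delay = 1000000 / 300000000 = 3333.33 μs.
Transmission budget = 14900 − 3333.33 = 11566.7 μs.
R ≥ L / t_tx = 88000 bits / 0.0115667 s = 7.61 Mbps.

7.61 Mbps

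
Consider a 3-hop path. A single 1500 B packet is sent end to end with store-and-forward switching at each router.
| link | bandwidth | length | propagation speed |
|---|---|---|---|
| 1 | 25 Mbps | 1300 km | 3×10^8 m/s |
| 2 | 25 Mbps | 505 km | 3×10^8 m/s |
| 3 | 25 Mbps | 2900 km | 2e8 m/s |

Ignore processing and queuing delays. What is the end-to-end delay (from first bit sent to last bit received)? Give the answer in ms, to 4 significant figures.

21.96 ms

L = 1500 × 8 = 12000 bits.
Transmission delay per hop = L/R = 12000/25000000 = 0.48 ms; 3 hops → 1.44 ms.
Propagation delays (d/s per hop): 4.33333, 1.68333, 14.5 ms; sum = 20.5167 ms.
End-to-end = 21.96 ms.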